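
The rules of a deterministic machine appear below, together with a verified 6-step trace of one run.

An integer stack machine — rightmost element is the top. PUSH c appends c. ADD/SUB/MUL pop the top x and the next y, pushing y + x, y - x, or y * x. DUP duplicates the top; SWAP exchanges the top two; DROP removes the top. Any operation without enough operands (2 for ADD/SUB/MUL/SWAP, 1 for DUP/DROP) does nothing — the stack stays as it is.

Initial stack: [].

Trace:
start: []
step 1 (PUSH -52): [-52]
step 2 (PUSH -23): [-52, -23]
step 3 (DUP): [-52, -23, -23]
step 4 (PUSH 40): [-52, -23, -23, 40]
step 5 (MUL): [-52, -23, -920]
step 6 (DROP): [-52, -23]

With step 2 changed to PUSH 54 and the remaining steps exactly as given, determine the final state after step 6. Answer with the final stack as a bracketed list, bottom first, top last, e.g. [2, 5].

(re-executing from step 2 with the substitution; state before step 2: [-52])
step 2 (PUSH 54): [-52, 54]
step 3 (DUP): [-52, 54, 54]
step 4 (PUSH 40): [-52, 54, 54, 40]
step 5 (MUL): [-52, 54, 2160]
step 6 (DROP): [-52, 54]

[-52, 54]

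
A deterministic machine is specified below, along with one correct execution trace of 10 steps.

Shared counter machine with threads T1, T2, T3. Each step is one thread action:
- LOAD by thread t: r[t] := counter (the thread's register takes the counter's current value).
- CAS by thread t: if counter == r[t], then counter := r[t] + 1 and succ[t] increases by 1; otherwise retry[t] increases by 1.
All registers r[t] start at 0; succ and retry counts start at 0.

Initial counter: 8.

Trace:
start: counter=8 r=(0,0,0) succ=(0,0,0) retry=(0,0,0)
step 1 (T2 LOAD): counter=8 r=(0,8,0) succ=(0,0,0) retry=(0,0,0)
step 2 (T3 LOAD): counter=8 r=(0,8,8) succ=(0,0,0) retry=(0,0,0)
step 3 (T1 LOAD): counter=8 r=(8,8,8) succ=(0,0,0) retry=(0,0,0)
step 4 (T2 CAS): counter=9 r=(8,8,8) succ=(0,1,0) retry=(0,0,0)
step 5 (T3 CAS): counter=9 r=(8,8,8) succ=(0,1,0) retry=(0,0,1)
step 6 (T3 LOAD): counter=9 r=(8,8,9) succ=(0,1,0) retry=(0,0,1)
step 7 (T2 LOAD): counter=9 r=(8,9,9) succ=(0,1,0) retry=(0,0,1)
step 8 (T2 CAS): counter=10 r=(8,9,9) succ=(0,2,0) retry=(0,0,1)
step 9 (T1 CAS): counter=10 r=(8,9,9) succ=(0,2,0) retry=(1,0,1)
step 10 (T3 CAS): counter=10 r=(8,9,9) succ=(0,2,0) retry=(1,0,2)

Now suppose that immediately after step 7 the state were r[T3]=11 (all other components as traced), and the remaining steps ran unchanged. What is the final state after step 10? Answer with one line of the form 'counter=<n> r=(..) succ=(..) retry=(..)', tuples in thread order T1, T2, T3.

counter=10 r=(8,9,11) succ=(0,2,0) retry=(1,0,2)

state after step 7 := counter=9 r=(8,9,11) succ=(0,1,0) retry=(0,0,1)
step 8 (T2 CAS): counter=10 r=(8,9,11) succ=(0,2,0) retry=(0,0,1)
step 9 (T1 CAS): counter=10 r=(8,9,11) succ=(0,2,0) retry=(1,0,1)
step 10 (T3 CAS): counter=10 r=(8,9,11) succ=(0,2,0) retry=(1,0,2)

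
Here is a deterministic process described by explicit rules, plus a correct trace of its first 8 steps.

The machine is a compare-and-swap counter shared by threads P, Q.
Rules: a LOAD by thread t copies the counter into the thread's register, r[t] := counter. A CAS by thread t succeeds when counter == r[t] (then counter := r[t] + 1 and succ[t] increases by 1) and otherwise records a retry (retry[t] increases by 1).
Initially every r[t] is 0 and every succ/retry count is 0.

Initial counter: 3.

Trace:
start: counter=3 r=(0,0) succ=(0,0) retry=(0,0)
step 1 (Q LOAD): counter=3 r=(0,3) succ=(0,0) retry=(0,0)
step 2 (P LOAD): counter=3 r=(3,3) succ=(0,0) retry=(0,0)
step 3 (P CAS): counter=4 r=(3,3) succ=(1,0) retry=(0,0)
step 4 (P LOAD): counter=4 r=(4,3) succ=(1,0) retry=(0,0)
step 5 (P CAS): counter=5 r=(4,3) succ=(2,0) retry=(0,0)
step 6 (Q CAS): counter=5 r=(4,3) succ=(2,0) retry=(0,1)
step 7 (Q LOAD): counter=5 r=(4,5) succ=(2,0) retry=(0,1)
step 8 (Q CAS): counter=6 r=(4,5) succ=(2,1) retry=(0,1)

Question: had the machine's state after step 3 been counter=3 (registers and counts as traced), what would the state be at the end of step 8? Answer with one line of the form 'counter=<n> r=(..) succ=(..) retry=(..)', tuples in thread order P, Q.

state after step 3 := counter=3 r=(3,3) succ=(1,0) retry=(0,0)
step 4 (P LOAD): counter=3 r=(3,3) succ=(1,0) retry=(0,0)
step 5 (P CAS): counter=4 r=(3,3) succ=(2,0) retry=(0,0)
step 6 (Q CAS): counter=4 r=(3,3) succ=(2,0) retry=(0,1)
step 7 (Q LOAD): counter=4 r=(3,4) succ=(2,0) retry=(0,1)
step 8 (Q CAS): counter=5 r=(3,4) succ=(2,1) retry=(0,1)

counter=5 r=(3,4) succ=(2,1) retry=(0,1)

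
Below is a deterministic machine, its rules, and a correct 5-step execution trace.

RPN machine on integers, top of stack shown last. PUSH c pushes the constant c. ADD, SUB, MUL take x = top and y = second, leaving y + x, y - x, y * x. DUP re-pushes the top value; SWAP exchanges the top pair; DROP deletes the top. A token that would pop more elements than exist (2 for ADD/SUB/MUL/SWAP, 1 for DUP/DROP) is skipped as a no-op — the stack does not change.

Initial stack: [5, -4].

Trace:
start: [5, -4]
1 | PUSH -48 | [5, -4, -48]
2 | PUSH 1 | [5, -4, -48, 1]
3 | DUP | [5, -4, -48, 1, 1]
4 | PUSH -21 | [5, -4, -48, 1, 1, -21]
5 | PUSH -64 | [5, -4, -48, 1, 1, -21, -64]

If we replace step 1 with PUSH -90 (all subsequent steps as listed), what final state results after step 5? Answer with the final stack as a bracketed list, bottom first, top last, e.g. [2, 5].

(re-executing from step 1 with the substitution; state before step 1: [5, -4])
1 | PUSH -90 | [5, -4, -90]
2 | PUSH 1 | [5, -4, -90, 1]
3 | DUP | [5, -4, -90, 1, 1]
4 | PUSH -21 | [5, -4, -90, 1, 1, -21]
5 | PUSH -64 | [5, -4, -90, 1, 1, -21, -64]

[5, -4, -90, 1, 1, -21, -64]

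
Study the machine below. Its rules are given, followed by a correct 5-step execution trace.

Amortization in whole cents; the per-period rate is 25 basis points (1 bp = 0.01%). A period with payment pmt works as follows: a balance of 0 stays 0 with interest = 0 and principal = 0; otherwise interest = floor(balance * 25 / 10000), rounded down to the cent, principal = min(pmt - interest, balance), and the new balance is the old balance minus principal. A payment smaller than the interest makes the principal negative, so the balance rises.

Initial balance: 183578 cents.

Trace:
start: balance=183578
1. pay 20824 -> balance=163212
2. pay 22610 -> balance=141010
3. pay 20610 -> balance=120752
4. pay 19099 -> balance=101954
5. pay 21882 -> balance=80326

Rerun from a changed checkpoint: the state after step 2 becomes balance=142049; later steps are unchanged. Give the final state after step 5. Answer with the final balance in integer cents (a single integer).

state after step 2 := balance=142049
3. pay 20610 -> balance=121794
4. pay 19099 -> balance=102999
5. pay 21882 -> balance=81374

81374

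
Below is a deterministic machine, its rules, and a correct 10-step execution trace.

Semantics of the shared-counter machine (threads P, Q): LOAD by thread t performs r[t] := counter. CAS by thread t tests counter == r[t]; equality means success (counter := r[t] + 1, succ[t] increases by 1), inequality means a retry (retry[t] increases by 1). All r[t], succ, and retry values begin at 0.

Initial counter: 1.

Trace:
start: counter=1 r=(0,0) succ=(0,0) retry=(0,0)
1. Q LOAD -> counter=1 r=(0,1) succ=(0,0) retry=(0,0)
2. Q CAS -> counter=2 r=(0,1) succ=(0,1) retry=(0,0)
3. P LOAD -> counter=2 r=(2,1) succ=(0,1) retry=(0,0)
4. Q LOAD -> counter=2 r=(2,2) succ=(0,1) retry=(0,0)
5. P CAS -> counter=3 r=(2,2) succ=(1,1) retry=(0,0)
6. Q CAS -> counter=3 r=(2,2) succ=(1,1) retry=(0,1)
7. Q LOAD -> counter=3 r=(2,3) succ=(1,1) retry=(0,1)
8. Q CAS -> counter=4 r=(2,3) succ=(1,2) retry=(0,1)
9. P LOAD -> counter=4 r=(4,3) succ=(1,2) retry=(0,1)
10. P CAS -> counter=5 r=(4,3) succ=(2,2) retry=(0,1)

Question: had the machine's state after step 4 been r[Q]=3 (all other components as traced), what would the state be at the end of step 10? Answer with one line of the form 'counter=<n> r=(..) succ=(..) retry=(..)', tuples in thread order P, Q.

counter=6 r=(5,4) succ=(2,3) retry=(0,0)

state after step 4 := counter=2 r=(2,3) succ=(0,1) retry=(0,0)
5. P CAS -> counter=3 r=(2,3) succ=(1,1) retry=(0,0)
6. Q CAS -> counter=4 r=(2,3) succ=(1,2) retry=(0,0)
7. Q LOAD -> counter=4 r=(2,4) succ=(1,2) retry=(0,0)
8. Q CAS -> counter=5 r=(2,4) succ=(1,3) retry=(0,0)
9. P LOAD -> counter=5 r=(5,4) succ=(1,3) retry=(0,0)
10. P CAS -> counter=6 r=(5,4) succ=(2,3) retry=(0,0)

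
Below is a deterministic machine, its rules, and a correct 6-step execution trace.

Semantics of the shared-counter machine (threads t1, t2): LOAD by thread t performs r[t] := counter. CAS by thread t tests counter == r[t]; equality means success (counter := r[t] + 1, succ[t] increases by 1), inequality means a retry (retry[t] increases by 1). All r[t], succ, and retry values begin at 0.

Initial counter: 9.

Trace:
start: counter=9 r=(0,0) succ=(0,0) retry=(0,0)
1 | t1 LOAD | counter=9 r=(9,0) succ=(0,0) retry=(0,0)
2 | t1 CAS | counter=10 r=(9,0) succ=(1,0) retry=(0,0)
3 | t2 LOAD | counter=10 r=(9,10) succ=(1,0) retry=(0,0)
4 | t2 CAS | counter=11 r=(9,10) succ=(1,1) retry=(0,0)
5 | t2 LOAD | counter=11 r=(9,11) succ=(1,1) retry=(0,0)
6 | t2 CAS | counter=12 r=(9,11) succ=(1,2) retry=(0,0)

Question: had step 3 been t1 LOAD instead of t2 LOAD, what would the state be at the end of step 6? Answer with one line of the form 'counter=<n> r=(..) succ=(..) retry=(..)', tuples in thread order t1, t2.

counter=11 r=(10,10) succ=(1,1) retry=(0,1)

(re-executing from step 3 with the substitution; state before step 3: counter=10 r=(9,0) succ=(1,0) retry=(0,0))
3 | t1 LOAD | counter=10 r=(10,0) succ=(1,0) retry=(0,0)
4 | t2 CAS | counter=10 r=(10,0) succ=(1,0) retry=(0,1)
5 | t2 LOAD | counter=10 r=(10,10) succ=(1,0) retry=(0,1)
6 | t2 CAS | counter=11 r=(10,10) succ=(1,1) retry=(0,1)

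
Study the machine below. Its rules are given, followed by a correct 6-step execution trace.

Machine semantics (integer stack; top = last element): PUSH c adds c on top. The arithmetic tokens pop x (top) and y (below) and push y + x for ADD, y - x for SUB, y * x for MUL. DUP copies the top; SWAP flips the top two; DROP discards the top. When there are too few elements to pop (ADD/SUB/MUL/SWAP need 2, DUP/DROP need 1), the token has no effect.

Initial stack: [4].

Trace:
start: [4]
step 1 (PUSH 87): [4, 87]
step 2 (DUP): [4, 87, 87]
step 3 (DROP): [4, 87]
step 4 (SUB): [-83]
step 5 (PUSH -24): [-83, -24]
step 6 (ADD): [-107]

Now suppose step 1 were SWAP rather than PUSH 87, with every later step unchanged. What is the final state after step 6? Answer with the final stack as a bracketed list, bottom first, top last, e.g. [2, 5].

(re-executing from step 1 with the substitution; state before step 1: [4])
step 1 (SWAP): [4]
step 2 (DUP): [4, 4]
step 3 (DROP): [4]
step 4 (SUB): [4]
step 5 (PUSH -24): [4, -24]
step 6 (ADD): [-20]

[-20]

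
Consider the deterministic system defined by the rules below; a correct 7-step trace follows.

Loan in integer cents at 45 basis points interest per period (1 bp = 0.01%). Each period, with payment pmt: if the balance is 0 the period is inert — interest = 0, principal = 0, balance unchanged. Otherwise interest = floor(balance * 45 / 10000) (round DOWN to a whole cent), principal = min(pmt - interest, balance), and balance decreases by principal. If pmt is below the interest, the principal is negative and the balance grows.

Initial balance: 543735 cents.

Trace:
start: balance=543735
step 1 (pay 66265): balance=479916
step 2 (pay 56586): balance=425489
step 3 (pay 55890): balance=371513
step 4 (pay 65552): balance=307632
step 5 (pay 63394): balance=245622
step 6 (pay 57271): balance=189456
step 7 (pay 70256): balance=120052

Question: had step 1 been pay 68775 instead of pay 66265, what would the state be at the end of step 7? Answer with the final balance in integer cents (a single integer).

(re-executing from step 1 with the substitution; state before step 1: balance=543735)
step 1 (pay 68775): balance=477406
step 2 (pay 56586): balance=422968
step 3 (pay 55890): balance=368981
step 4 (pay 65552): balance=305089
step 5 (pay 63394): balance=243067
step 6 (pay 57271): balance=186889
step 7 (pay 70256): balance=117474

117474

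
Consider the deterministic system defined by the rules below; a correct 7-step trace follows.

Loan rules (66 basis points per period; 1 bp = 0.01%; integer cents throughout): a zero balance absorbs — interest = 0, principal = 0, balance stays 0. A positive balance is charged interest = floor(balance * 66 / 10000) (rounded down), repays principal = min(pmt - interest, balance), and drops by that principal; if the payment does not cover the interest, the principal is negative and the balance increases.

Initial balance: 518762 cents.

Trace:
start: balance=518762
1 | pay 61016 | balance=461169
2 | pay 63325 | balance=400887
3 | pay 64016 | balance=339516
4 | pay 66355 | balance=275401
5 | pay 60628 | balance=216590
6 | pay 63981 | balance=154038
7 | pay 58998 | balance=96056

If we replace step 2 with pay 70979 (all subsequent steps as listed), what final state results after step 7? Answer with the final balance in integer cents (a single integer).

88146

(re-executing from step 2 with the substitution; state before step 2: balance=461169)
2 | pay 70979 | balance=393233
3 | pay 64016 | balance=331812
4 | pay 66355 | balance=267646
5 | pay 60628 | balance=208784
6 | pay 63981 | balance=146180
7 | pay 58998 | balance=88146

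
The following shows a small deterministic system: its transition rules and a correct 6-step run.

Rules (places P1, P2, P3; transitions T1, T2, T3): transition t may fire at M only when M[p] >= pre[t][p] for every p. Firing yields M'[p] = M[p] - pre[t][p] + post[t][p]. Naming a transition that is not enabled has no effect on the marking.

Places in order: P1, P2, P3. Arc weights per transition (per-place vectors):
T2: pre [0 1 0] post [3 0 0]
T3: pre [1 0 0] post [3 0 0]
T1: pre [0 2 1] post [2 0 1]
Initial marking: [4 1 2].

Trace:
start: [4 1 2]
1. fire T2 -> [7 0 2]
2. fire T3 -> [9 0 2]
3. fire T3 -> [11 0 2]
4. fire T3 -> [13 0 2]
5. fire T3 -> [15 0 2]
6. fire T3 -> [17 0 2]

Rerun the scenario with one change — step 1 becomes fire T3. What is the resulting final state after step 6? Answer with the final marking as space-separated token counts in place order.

16 1 2

(re-executing from step 1 with the substitution; state before step 1: [4 1 2])
1. fire T3 -> [6 1 2]
2. fire T3 -> [8 1 2]
3. fire T3 -> [10 1 2]
4. fire T3 -> [12 1 2]
5. fire T3 -> [14 1 2]
6. fire T3 -> [16 1 2]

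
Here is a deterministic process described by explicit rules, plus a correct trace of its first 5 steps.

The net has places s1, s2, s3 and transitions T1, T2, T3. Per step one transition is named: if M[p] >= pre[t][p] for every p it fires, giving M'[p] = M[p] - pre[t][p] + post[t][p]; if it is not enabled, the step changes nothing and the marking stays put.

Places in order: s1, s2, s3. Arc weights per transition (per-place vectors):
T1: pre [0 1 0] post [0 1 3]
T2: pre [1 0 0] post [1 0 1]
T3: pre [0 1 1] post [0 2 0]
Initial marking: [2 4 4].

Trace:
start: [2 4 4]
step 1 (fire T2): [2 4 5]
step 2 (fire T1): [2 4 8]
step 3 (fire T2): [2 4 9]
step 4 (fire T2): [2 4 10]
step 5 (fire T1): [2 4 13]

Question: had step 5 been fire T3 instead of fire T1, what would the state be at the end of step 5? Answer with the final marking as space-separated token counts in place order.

(re-executing from step 5 with the substitution; state before step 5: [2 4 10])
step 5 (fire T3): [2 5 9]

2 5 9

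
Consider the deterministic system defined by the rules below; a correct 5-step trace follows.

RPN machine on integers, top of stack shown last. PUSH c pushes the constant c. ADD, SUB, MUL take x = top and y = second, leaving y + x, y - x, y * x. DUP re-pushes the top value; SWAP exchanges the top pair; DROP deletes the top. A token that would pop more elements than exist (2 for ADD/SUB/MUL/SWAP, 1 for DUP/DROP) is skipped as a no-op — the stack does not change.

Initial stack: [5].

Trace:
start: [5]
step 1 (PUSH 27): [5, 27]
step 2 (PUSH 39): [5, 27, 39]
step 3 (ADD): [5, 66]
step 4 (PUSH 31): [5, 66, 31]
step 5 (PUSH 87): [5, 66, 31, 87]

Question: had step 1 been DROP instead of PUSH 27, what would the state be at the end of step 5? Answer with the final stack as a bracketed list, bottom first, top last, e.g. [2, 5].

[39, 31, 87]

(re-executing from step 1 with the substitution; state before step 1: [5])
step 1 (DROP): []
step 2 (PUSH 39): [39]
step 3 (ADD): [39]
step 4 (PUSH 31): [39, 31]
step 5 (PUSH 87): [39, 31, 87]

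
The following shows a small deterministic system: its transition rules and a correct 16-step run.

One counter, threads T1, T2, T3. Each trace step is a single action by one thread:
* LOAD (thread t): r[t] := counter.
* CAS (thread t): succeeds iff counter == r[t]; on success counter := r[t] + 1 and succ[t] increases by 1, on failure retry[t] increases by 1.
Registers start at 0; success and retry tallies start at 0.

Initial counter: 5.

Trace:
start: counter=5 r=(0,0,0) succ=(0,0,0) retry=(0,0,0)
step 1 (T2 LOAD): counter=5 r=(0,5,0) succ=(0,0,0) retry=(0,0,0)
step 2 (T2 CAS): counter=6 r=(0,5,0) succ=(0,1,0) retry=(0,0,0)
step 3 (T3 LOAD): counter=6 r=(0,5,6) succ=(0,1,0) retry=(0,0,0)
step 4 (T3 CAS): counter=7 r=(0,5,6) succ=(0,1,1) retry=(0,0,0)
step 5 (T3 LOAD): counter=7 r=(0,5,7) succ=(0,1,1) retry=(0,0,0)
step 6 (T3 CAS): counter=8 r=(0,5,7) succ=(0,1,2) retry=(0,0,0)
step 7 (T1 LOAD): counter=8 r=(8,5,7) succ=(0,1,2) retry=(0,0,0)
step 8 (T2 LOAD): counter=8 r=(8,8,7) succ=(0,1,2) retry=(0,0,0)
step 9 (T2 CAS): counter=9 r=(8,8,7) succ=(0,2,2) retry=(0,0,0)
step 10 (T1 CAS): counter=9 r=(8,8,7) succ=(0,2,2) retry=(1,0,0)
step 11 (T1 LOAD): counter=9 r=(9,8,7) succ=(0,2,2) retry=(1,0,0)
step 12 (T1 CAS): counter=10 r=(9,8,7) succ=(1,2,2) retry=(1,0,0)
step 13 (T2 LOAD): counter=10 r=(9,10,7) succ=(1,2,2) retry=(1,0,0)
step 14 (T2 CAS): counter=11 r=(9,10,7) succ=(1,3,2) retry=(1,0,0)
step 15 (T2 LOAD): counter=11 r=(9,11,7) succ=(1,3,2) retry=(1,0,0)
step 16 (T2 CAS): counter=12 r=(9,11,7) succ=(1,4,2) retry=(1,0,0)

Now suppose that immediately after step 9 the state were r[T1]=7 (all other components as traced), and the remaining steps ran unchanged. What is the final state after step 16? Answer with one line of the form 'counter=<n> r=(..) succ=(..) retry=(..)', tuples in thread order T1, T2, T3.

counter=12 r=(9,11,7) succ=(1,4,2) retry=(1,0,0)

state after step 9 := counter=9 r=(7,8,7) succ=(0,2,2) retry=(0,0,0)
step 10 (T1 CAS): counter=9 r=(7,8,7) succ=(0,2,2) retry=(1,0,0)
step 11 (T1 LOAD): counter=9 r=(9,8,7) succ=(0,2,2) retry=(1,0,0)
step 12 (T1 CAS): counter=10 r=(9,8,7) succ=(1,2,2) retry=(1,0,0)
step 13 (T2 LOAD): counter=10 r=(9,10,7) succ=(1,2,2) retry=(1,0,0)
step 14 (T2 CAS): counter=11 r=(9,10,7) succ=(1,3,2) retry=(1,0,0)
step 15 (T2 LOAD): counter=11 r=(9,11,7) succ=(1,3,2) retry=(1,0,0)
step 16 (T2 CAS): counter=12 r=(9,11,7) succ=(1,4,2) retry=(1,0,0)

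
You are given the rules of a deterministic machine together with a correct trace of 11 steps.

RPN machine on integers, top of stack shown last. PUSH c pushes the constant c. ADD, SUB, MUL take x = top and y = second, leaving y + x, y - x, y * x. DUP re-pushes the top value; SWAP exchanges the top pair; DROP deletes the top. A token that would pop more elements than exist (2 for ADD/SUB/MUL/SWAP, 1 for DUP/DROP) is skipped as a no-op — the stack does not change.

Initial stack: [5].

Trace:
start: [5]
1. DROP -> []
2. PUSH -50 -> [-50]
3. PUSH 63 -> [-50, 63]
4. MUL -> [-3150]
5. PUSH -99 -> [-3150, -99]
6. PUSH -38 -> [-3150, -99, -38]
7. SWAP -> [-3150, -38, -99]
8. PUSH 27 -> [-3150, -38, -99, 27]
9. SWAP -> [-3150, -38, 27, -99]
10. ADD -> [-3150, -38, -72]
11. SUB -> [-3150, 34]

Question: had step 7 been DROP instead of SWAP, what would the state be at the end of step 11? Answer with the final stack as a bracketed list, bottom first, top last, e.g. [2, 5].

(re-executing from step 7 with the substitution; state before step 7: [-3150, -99, -38])
7. DROP -> [-3150, -99]
8. PUSH 27 -> [-3150, -99, 27]
9. SWAP -> [-3150, 27, -99]
10. ADD -> [-3150, -72]
11. SUB -> [-3078]

[-3078]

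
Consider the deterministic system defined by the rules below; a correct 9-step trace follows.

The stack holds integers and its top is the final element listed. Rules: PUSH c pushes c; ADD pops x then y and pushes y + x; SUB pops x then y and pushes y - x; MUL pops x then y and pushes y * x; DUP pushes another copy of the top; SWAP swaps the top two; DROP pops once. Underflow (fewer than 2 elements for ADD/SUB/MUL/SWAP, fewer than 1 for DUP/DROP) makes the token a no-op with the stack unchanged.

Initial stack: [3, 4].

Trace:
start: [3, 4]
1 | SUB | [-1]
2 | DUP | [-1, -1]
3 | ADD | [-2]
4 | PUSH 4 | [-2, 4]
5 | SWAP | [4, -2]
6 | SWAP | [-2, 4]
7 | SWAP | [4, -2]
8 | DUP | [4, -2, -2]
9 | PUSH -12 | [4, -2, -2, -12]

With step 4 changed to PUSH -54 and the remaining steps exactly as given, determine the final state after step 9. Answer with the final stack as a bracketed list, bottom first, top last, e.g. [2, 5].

[-54, -2, -2, -12]

(re-executing from step 4 with the substitution; state before step 4: [-2])
4 | PUSH -54 | [-2, -54]
5 | SWAP | [-54, -2]
6 | SWAP | [-2, -54]
7 | SWAP | [-54, -2]
8 | DUP | [-54, -2, -2]
9 | PUSH -12 | [-54, -2, -2, -12]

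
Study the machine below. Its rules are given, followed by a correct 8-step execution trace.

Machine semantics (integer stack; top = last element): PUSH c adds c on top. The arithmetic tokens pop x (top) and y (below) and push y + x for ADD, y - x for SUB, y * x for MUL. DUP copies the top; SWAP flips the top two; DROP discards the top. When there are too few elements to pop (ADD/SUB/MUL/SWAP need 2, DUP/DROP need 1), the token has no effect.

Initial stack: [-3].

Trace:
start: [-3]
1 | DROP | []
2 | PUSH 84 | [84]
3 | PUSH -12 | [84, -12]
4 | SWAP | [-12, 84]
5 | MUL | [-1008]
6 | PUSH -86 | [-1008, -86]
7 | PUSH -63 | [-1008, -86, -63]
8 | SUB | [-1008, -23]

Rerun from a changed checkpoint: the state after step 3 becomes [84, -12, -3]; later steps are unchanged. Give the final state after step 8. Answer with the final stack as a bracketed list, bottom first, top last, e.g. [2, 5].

state after step 3 := [84, -12, -3]
4 | SWAP | [84, -3, -12]
5 | MUL | [84, 36]
6 | PUSH -86 | [84, 36, -86]
7 | PUSH -63 | [84, 36, -86, -63]
8 | SUB | [84, 36, -23]

[84, 36, -23]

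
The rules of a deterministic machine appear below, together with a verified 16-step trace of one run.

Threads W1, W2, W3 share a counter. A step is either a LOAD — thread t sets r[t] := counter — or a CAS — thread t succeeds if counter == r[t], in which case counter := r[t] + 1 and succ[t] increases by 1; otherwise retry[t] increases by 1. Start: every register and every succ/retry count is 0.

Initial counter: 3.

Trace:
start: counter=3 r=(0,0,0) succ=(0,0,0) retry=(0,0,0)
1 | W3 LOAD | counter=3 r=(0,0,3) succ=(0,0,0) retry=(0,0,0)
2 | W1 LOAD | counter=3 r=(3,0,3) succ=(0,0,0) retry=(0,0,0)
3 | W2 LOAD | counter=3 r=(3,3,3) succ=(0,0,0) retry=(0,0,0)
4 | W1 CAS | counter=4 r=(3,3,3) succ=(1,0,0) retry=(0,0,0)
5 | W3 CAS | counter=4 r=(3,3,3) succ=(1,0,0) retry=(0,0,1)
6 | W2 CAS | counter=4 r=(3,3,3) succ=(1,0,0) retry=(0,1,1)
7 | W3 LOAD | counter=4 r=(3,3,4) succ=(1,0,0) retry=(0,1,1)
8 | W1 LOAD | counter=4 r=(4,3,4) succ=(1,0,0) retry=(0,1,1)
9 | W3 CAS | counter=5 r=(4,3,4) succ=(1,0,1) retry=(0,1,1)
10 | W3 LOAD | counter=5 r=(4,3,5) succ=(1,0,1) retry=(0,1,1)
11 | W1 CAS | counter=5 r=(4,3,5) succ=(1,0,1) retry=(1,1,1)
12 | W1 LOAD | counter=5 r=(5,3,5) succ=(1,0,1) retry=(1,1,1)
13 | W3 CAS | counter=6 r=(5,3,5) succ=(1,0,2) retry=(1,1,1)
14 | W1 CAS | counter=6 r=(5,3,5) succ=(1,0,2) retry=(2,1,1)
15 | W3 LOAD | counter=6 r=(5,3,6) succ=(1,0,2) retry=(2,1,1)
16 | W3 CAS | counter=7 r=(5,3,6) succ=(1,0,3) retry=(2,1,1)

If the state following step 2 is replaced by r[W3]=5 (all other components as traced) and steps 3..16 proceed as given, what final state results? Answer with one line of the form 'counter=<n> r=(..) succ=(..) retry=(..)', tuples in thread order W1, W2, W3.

state after step 2 := counter=3 r=(3,0,5) succ=(0,0,0) retry=(0,0,0)
3 | W2 LOAD | counter=3 r=(3,3,5) succ=(0,0,0) retry=(0,0,0)
4 | W1 CAS | counter=4 r=(3,3,5) succ=(1,0,0) retry=(0,0,0)
5 | W3 CAS | counter=4 r=(3,3,5) succ=(1,0,0) retry=(0,0,1)
6 | W2 CAS | counter=4 r=(3,3,5) succ=(1,0,0) retry=(0,1,1)
7 | W3 LOAD | counter=4 r=(3,3,4) succ=(1,0,0) retry=(0,1,1)
8 | W1 LOAD | counter=4 r=(4,3,4) succ=(1,0,0) retry=(0,1,1)
9 | W3 CAS | counter=5 r=(4,3,4) succ=(1,0,1) retry=(0,1,1)
10 | W3 LOAD | counter=5 r=(4,3,5) succ=(1,0,1) retry=(0,1,1)
11 | W1 CAS | counter=5 r=(4,3,5) succ=(1,0,1) retry=(1,1,1)
12 | W1 LOAD | counter=5 r=(5,3,5) succ=(1,0,1) retry=(1,1,1)
13 | W3 CAS | counter=6 r=(5,3,5) succ=(1,0,2) retry=(1,1,1)
14 | W1 CAS | counter=6 r=(5,3,5) succ=(1,0,2) retry=(2,1,1)
15 | W3 LOAD | counter=6 r=(5,3,6) succ=(1,0,2) retry=(2,1,1)
16 | W3 CAS | counter=7 r=(5,3,6) succ=(1,0,3) retry=(2,1,1)

counter=7 r=(5,3,6) succ=(1,0,3) retry=(2,1,1)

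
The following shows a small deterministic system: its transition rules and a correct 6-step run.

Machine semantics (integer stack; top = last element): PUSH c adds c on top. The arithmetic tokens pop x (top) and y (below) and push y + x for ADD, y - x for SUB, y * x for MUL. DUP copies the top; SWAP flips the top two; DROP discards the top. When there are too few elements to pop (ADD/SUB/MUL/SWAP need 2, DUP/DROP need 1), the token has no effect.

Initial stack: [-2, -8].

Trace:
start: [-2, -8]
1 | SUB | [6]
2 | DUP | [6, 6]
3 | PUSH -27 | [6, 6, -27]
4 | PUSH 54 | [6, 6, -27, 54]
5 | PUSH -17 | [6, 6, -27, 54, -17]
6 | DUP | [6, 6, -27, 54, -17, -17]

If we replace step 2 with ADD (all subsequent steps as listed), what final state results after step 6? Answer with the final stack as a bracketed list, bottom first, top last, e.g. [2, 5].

(re-executing from step 2 with the substitution; state before step 2: [6])
2 | ADD | [6]
3 | PUSH -27 | [6, -27]
4 | PUSH 54 | [6, -27, 54]
5 | PUSH -17 | [6, -27, 54, -17]
6 | DUP | [6, -27, 54, -17, -17]

[6, -27, 54, -17, -17]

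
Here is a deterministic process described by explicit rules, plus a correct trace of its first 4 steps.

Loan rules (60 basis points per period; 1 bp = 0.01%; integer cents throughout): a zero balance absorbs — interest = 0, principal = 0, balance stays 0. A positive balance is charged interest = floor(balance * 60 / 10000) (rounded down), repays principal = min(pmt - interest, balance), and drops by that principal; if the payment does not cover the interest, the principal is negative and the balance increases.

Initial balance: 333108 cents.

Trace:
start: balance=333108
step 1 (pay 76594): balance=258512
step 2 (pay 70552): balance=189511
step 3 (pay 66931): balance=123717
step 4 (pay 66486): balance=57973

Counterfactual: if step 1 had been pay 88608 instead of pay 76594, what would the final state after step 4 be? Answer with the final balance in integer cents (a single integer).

45740

(re-executing from step 1 with the substitution; state before step 1: balance=333108)
step 1 (pay 88608): balance=246498
step 2 (pay 70552): balance=177424
step 3 (pay 66931): balance=111557
step 4 (pay 66486): balance=45740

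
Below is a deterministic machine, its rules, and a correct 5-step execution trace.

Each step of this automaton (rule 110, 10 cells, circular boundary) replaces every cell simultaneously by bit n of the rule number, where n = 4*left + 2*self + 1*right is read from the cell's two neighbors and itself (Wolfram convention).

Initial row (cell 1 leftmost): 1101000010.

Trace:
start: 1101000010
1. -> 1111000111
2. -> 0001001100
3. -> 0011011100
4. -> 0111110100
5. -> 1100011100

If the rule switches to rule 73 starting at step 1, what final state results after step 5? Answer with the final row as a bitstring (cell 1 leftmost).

1100011000

(re-executing steps 1..5 under rule 73; state before step 1: 1101000010)
1. -> 1100011000
2. -> 1101011010
3. -> 1100011000
4. -> 1101011010
5. -> 1100011000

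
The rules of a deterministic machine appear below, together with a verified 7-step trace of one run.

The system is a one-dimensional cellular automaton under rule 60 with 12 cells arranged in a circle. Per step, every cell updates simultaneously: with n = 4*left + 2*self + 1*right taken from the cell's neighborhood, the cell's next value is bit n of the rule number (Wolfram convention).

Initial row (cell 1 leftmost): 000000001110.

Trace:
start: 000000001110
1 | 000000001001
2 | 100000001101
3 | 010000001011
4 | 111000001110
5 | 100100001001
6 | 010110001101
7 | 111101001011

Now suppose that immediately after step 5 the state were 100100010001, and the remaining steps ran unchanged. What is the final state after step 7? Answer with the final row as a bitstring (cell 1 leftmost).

state after step 5 := 100100010001
6 | 010110011001
7 | 111101010101

111101010101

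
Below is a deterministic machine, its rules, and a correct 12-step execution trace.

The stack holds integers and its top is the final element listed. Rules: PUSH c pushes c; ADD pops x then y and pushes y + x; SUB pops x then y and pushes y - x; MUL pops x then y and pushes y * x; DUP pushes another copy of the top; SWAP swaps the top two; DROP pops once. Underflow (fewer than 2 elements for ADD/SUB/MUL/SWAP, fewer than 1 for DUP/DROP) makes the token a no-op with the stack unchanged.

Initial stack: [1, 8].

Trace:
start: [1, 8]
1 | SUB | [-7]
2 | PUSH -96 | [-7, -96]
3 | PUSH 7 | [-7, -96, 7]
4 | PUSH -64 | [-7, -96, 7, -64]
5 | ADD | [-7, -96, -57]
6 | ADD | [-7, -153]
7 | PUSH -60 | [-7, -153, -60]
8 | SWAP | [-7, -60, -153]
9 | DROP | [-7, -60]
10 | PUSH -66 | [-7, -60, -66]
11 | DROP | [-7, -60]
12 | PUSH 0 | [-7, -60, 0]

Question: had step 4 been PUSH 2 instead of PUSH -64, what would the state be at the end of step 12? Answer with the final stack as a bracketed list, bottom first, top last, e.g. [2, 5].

(re-executing from step 4 with the substitution; state before step 4: [-7, -96, 7])
4 | PUSH 2 | [-7, -96, 7, 2]
5 | ADD | [-7, -96, 9]
6 | ADD | [-7, -87]
7 | PUSH -60 | [-7, -87, -60]
8 | SWAP | [-7, -60, -87]
9 | DROP | [-7, -60]
10 | PUSH -66 | [-7, -60, -66]
11 | DROP | [-7, -60]
12 | PUSH 0 | [-7, -60, 0]

[-7, -60, 0]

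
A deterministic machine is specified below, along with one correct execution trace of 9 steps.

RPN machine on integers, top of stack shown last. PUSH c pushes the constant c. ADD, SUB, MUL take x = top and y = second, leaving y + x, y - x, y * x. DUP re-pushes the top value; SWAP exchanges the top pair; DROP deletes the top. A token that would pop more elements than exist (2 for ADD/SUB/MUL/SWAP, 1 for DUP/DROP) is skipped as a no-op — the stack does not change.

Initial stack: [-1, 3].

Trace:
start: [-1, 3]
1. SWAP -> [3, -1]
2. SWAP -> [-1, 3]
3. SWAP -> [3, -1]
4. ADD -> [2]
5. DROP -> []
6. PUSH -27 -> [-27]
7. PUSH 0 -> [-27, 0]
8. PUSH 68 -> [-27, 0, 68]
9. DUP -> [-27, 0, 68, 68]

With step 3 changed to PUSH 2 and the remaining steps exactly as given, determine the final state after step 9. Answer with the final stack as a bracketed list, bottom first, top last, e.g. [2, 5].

[-1, -27, 0, 68, 68]

(re-executing from step 3 with the substitution; state before step 3: [-1, 3])
3. PUSH 2 -> [-1, 3, 2]
4. ADD -> [-1, 5]
5. DROP -> [-1]
6. PUSH -27 -> [-1, -27]
7. PUSH 0 -> [-1, -27, 0]
8. PUSH 68 -> [-1, -27, 0, 68]
9. DUP -> [-1, -27, 0, 68, 68]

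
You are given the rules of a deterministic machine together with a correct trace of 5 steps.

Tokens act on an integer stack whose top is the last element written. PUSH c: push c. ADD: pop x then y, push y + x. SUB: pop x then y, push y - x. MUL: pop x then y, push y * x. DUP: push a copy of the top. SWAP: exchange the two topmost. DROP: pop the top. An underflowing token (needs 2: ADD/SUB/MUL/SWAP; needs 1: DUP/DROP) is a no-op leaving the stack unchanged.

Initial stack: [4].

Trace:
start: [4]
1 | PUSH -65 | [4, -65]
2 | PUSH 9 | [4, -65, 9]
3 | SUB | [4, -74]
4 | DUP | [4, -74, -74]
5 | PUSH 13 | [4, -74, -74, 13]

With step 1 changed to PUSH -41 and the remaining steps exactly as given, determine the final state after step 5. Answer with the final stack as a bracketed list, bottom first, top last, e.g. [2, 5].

[4, -50, -50, 13]

(re-executing from step 1 with the substitution; state before step 1: [4])
1 | PUSH -41 | [4, -41]
2 | PUSH 9 | [4, -41, 9]
3 | SUB | [4, -50]
4 | DUP | [4, -50, -50]
5 | PUSH 13 | [4, -50, -50, 13]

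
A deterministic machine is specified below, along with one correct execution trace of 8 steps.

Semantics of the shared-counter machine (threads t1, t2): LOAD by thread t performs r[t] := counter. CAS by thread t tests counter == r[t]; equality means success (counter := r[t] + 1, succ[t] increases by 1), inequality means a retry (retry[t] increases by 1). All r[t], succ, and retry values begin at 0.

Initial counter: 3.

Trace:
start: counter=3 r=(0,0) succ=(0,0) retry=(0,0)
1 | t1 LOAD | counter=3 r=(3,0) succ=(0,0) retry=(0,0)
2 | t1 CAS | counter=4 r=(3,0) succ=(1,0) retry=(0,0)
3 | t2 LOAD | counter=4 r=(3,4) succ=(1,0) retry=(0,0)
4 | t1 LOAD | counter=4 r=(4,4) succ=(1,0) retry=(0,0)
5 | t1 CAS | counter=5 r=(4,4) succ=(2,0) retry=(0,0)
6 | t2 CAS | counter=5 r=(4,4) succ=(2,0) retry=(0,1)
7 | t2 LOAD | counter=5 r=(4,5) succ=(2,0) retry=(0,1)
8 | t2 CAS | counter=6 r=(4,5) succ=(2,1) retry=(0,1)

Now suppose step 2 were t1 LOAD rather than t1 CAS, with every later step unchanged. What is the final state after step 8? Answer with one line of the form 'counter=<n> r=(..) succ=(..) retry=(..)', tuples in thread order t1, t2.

counter=5 r=(3,4) succ=(1,1) retry=(0,1)

(re-executing from step 2 with the substitution; state before step 2: counter=3 r=(3,0) succ=(0,0) retry=(0,0))
2 | t1 LOAD | counter=3 r=(3,0) succ=(0,0) retry=(0,0)
3 | t2 LOAD | counter=3 r=(3,3) succ=(0,0) retry=(0,0)
4 | t1 LOAD | counter=3 r=(3,3) succ=(0,0) retry=(0,0)
5 | t1 CAS | counter=4 r=(3,3) succ=(1,0) retry=(0,0)
6 | t2 CAS | counter=4 r=(3,3) succ=(1,0) retry=(0,1)
7 | t2 LOAD | counter=4 r=(3,4) succ=(1,0) retry=(0,1)
8 | t2 CAS | counter=5 r=(3,4) succ=(1,1) retry=(0,1)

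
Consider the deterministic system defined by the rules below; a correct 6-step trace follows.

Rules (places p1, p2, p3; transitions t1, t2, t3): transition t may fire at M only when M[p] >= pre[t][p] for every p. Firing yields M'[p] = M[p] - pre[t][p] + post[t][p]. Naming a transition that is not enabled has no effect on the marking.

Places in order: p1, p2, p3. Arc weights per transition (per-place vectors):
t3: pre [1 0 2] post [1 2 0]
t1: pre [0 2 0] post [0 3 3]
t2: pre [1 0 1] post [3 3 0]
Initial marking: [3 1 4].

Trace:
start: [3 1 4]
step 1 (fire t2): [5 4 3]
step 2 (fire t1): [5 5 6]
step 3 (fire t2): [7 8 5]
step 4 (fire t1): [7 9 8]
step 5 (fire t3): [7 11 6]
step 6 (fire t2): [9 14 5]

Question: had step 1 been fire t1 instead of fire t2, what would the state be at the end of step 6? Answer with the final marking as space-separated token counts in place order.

7 10 3

(re-executing from step 1 with the substitution; state before step 1: [3 1 4])
step 1 (fire t1): [3 1 4]
step 2 (fire t1): [3 1 4]
step 3 (fire t2): [5 4 3]
step 4 (fire t1): [5 5 6]
step 5 (fire t3): [5 7 4]
step 6 (fire t2): [7 10 3]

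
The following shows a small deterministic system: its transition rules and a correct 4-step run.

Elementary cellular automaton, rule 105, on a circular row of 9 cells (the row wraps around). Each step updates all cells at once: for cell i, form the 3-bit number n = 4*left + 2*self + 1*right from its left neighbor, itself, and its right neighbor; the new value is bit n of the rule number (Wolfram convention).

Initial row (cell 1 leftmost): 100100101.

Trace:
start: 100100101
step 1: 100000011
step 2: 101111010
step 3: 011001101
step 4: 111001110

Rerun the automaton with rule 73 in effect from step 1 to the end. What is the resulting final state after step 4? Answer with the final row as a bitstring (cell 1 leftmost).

(re-executing steps 1..4 under rule 73; state before step 1: 100100101)
step 1: 100000001
step 2: 101111101
step 3: 101000101
step 4: 100010001

100010001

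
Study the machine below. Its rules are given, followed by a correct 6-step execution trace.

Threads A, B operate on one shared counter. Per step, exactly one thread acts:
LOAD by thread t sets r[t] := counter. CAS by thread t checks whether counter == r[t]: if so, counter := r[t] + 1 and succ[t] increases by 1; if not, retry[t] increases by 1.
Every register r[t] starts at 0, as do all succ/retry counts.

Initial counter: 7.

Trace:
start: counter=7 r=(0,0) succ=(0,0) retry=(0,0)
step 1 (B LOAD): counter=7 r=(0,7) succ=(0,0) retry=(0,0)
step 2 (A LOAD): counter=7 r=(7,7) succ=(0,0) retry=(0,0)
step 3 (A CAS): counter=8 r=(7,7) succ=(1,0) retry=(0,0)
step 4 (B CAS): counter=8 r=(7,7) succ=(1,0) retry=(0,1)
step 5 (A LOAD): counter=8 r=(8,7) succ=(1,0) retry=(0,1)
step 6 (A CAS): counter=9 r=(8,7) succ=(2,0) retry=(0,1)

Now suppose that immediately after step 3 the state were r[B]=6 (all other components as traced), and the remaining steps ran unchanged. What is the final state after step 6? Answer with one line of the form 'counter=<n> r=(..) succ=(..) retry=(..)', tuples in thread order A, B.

state after step 3 := counter=8 r=(7,6) succ=(1,0) retry=(0,0)
step 4 (B CAS): counter=8 r=(7,6) succ=(1,0) retry=(0,1)
step 5 (A LOAD): counter=8 r=(8,6) succ=(1,0) retry=(0,1)
step 6 (A CAS): counter=9 r=(8,6) succ=(2,0) retry=(0,1)

counter=9 r=(8,6) succ=(2,0) retry=(0,1)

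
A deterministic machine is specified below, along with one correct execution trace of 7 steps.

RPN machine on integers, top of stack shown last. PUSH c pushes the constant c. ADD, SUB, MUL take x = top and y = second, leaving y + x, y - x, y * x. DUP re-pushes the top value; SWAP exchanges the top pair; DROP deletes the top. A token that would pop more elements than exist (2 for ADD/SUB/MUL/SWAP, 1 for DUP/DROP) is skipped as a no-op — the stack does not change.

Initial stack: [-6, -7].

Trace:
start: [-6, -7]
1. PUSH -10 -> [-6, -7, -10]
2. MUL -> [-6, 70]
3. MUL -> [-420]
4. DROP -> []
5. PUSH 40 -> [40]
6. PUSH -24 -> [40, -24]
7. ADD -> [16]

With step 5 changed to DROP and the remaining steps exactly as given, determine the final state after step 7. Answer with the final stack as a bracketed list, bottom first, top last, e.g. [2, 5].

[-24]

(re-executing from step 5 with the substitution; state before step 5: [])
5. DROP -> []
6. PUSH -24 -> [-24]
7. ADD -> [-24]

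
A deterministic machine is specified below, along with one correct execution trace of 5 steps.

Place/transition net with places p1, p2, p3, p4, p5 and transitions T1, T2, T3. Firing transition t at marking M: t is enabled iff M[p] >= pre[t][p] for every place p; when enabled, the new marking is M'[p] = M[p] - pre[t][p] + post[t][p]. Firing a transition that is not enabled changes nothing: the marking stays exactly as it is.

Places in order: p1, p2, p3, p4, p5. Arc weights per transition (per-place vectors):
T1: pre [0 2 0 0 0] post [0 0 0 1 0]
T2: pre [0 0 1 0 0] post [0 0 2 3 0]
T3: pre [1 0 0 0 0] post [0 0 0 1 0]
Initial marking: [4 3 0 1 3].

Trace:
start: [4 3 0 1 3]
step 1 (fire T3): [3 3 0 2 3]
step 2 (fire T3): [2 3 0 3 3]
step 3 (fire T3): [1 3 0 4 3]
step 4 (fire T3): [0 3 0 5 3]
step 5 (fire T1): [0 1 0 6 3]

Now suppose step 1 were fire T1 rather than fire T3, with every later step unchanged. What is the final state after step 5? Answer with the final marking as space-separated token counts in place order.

1 1 0 5 3

(re-executing from step 1 with the substitution; state before step 1: [4 3 0 1 3])
step 1 (fire T1): [4 1 0 2 3]
step 2 (fire T3): [3 1 0 3 3]
step 3 (fire T3): [2 1 0 4 3]
step 4 (fire T3): [1 1 0 5 3]
step 5 (fire T1): [1 1 0 5 3]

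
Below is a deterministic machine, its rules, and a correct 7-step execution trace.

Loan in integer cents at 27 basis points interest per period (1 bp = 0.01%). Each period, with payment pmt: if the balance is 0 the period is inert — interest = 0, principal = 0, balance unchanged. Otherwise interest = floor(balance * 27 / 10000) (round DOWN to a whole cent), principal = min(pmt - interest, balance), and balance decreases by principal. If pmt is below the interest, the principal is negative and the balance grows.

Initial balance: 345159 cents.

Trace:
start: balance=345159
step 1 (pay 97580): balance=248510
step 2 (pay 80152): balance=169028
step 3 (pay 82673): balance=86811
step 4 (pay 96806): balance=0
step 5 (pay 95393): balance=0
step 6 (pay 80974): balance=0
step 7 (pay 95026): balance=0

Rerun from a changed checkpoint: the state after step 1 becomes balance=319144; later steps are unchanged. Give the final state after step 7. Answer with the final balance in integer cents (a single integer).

0

state after step 1 := balance=319144
step 2 (pay 80152): balance=239853
step 3 (pay 82673): balance=157827
step 4 (pay 96806): balance=61447
step 5 (pay 95393): balance=0
step 6 (pay 80974): balance=0
step 7 (pay 95026): balance=0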